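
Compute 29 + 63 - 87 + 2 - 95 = -88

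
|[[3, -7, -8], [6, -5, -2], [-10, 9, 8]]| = 98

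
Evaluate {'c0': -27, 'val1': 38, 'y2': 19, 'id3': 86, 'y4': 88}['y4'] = 88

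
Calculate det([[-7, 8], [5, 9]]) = -103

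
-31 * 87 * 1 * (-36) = 97092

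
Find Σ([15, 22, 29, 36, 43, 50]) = 195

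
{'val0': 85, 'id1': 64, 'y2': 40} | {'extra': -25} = {'val0': 85, 'id1': 64, 'y2': 40, 'extra': -25}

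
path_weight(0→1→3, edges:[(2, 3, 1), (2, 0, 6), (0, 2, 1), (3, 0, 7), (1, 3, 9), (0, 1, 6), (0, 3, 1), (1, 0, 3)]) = 15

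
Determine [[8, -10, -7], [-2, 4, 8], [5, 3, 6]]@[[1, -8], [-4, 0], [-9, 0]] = C[0][0] = (8)*(1) + (-10)*(-4) + (-7)*(-9) = 111
C[0][1] = (8)*(-8) + (-10)*(0) + (-7)*(0) = -64
C[1][0] = (-2)*(1) + (4)*(-4) + (8)*(-9) = -90
C[1][1] = (-2)*(-8) + (4)*(0) + (8)*(0) = 16
C[2][0] = (5)*(1) + (3)*(-4) + (6)*(-9) = -61
C[2][1] = (5)*(-8) + (3)*(0) + (6)*(0) = -40
= [[111, -64], [-90, 16], [-61, -40]]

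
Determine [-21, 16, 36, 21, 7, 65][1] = 16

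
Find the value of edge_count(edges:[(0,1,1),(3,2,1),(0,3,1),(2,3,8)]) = 4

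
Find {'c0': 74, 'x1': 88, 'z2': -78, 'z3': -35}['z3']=-35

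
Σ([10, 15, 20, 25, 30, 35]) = 135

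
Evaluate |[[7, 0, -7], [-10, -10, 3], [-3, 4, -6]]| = (1)*(7)*det([[-10, 3], [4, -6]]) + (-1)*(0)*det([[-10, 3], [-3, -6]]) + (1)*(-7)*det([[-10, -10], [-3, 4]])
= 336 + 0 + 490
= 826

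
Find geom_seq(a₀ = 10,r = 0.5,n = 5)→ [10.0, 5.0, 2.5, 1.25, 0.625]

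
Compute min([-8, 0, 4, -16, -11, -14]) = -16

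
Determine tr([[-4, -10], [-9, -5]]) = diagonal: (-4) + (-5)
= -9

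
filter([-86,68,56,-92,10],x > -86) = keep x where x > -86: -86✗, 68✓, 56✓, -92✗, 10✓
= [68, 56, 10]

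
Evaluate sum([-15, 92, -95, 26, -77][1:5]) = slice → [92, -95, 26, -77]
92 + (-95) + 26 + (-77)
= -54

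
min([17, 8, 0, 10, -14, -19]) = -19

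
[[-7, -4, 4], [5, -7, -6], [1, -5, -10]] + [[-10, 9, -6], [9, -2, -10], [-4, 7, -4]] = [[-17, 5, -2], [14, -9, -16], [-3, 2, -14]]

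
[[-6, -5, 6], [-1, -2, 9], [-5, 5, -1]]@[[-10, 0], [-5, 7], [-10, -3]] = C[0][0] = (-6)*(-10) + (-5)*(-5) + (6)*(-10) = 25
C[0][1] = (-6)*(0) + (-5)*(7) + (6)*(-3) = -53
C[1][0] = (-1)*(-10) + (-2)*(-5) + (9)*(-10) = -70
C[1][1] = (-1)*(0) + (-2)*(7) + (9)*(-3) = -41
C[2][0] = (-5)*(-10) + (5)*(-5) + (-1)*(-10) = 35
C[2][1] = (-5)*(0) + (5)*(7) + (-1)*(-3) = 38
= [[25, -53], [-70, -41], [35, 38]]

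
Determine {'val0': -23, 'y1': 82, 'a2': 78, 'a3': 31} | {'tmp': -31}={'val0': -23, 'y1': 82, 'a2': 78, 'a3': 31, 'tmp': -31}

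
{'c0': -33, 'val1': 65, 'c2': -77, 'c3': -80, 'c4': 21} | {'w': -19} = {'c0': -33, 'val1': 65, 'c2': -77, 'c3': -80, 'c4': 21, 'w': -19}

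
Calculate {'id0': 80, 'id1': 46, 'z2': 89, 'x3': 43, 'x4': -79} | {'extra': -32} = {'id0': 80, 'id1': 46, 'z2': 89, 'x3': 43, 'x4': -79, 'extra': -32}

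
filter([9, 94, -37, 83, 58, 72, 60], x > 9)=[94, 83, 58, 72, 60]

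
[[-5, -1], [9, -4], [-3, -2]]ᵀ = [[-5, 9, -3], [-1, -4, -2]]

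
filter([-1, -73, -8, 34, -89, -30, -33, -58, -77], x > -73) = [-1, -8, 34, -30, -33, -58]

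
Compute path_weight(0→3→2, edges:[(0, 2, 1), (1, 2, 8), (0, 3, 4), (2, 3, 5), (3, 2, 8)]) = w(0→3)=4 + w(3→2)=8
= 12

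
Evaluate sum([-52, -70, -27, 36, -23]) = -136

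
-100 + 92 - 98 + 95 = -11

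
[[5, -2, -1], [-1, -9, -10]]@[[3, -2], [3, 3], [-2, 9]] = C[0][0] = (5)*(3) + (-2)*(3) + (-1)*(-2) = 11
C[0][1] = (5)*(-2) + (-2)*(3) + (-1)*(9) = -25
C[1][0] = (-1)*(3) + (-9)*(3) + (-10)*(-2) = -10
C[1][1] = (-1)*(-2) + (-9)*(3) + (-10)*(9) = -115
= [[11, -25], [-10, -115]]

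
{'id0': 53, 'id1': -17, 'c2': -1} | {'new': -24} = {'id0': 53, 'id1': -17, 'c2': -1, 'new': -24}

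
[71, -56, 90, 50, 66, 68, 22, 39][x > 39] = [71, 90, 50, 66, 68]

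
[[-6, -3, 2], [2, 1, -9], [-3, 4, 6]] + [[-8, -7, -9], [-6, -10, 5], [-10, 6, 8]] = [[-14, -10, -7], [-4, -9, -4], [-13, 10, 14]]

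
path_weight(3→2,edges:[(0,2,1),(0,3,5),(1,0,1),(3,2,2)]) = w(3→2)=2
= 2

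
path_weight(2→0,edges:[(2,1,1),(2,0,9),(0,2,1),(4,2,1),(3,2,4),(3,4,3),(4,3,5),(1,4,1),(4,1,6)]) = w(2→0)=9
= 9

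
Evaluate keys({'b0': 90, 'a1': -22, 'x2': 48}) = ['b0', 'a1', 'x2']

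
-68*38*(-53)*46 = 6299792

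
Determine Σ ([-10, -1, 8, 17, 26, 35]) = 75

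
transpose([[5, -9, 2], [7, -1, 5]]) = [[5, 7], [-9, -1], [2, 5]]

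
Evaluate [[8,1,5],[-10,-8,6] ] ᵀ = [[8, -10], [1, -8], [5, 6]]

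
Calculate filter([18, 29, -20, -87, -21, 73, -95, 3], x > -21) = keep x where x > -21: 18✓, 29✓, -20✓, -87✗, -21✗, 73✓, -95✗, 3✓
= [18, 29, -20, 73, 3]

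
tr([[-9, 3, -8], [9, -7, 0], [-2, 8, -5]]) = diagonal: (-9) + (-7) + (-5)
= -21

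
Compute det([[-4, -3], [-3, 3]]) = (-4)*(3) - (-3)*(-3)
= -21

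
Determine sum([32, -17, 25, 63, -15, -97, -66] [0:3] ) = slice → [32, -17, 25]
32 + (-17) + 25
= 40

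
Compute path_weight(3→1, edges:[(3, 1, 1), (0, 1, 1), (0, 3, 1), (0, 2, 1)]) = w(3→1)=1
= 1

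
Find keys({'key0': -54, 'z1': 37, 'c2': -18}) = ['key0', 'z1', 'c2']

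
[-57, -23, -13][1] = -23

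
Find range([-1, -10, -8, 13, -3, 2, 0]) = 23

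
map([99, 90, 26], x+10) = 99+10=109, 90+10=100, 26+10=36
= [109, 100, 36]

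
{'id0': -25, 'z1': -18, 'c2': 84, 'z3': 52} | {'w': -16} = {'id0': -25, 'z1': -18, 'c2': 84, 'z3': 52, 'w': -16}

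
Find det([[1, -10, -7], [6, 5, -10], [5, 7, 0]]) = 451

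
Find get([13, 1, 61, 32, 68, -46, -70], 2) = 61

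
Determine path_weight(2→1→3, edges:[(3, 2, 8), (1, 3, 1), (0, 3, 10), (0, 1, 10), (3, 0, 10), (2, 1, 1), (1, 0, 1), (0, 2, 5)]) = 2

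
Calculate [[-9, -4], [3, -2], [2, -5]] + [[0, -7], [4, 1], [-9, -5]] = [[-9, -11], [7, -1], [-7, -10]]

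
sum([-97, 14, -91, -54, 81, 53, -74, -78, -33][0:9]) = slice → [-97, 14, -91, -54, 81, 53, -74, -78, -33]
(-97) + 14 + (-91) + (-54) + 81 + 53 + (-74) + (-78) + (-33)
= -279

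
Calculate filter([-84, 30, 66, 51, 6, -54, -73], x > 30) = keep x where x > 30: -84✗, 30✗, 66✓, 51✓, 6✗, -54✗, -73✗
= [66, 51]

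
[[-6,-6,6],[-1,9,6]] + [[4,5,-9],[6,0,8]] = [[-2, -1, -3], [5, 9, 14]]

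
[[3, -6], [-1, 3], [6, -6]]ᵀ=[[3, -1, 6], [-6, 3, -6]]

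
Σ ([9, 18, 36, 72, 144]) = 279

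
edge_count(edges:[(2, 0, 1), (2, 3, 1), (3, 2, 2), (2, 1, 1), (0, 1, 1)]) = 5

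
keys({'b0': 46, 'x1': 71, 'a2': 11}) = ['b0', 'x1', 'a2']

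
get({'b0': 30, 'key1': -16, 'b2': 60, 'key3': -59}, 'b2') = 60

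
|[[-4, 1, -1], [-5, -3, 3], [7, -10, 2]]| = -136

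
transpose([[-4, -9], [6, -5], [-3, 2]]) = [[-4, 6, -3], [-9, -5, 2]]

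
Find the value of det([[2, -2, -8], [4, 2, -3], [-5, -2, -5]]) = -118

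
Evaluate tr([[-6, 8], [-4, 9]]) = diagonal: (-6) + 9
= 3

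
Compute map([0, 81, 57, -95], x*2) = [0, 162, 114, -190]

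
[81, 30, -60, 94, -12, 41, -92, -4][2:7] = [-60, 94, -12, 41, -92]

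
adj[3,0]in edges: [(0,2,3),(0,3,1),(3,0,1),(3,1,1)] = 1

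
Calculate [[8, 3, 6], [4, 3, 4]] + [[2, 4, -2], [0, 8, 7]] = [[10, 7, 4], [4, 11, 11]]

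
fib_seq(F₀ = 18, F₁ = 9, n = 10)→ [18, 9, 27, 36, 63, 99, 162, 261, 423, 684]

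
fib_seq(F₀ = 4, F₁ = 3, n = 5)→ F_2 = F_1 + F_0 = 7
F_3 = F_2 + F_1 = 10
F_4 = F_3 + F_2 = 17
= [4, 3, 7, 10, 17]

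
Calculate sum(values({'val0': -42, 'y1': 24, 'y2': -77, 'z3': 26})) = -69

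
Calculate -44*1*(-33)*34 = 49368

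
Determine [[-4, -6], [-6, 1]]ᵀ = [[-4, -6], [-6, 1]]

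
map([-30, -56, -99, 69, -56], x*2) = -30*2=-60, -56*2=-112, -99*2=-198, 69*2=138, -56*2=-112
= [-60, -112, -198, 138, -112]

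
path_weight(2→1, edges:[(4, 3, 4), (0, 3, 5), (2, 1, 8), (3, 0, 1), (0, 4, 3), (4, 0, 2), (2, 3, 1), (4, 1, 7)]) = 8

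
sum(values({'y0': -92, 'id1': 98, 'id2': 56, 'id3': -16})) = (-92) + 98 + 56 + (-16)
= 46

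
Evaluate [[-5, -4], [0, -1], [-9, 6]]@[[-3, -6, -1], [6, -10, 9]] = C[0][0] = (-5)*(-3) + (-4)*(6) = -9
C[0][1] = (-5)*(-6) + (-4)*(-10) = 70
C[0][2] = (-5)*(-1) + (-4)*(9) = -31
C[1][0] = (0)*(-3) + (-1)*(6) = -6
C[1][1] = (0)*(-6) + (-1)*(-10) = 10
C[1][2] = (0)*(-1) + (-1)*(9) = -9
... (3 more cells)
= [[-9, 70, -31], [-6, 10, -9], [63, -6, 63]]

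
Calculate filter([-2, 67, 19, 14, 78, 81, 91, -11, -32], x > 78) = [81, 91]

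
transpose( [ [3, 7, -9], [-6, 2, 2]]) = [[3, -6], [7, 2], [-9, 2]]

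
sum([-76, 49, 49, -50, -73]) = (-76) + 49 + 49 + (-50) + (-73)
= -101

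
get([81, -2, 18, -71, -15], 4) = -15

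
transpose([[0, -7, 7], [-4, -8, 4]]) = [[0, -4], [-7, -8], [7, 4]]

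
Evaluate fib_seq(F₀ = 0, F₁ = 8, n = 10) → [0, 8, 8, 16, 24, 40, 64, 104, 168, 272]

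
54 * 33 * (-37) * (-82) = 5406588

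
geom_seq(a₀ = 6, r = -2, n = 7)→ [6, -12, 24, -48, 96, -192, 384]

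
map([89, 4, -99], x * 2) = [178, 8, -198]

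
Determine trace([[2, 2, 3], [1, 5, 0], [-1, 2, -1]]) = 6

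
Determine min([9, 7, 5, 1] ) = 1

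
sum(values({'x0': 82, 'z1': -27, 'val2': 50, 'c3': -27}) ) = 82 + (-27) + 50 + (-27)
= 78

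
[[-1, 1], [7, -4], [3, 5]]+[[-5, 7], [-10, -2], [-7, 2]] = [[-6, 8], [-3, -6], [-4, 7]]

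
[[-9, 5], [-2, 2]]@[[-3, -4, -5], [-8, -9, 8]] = [[-13, -9, 85], [-10, -10, 26]]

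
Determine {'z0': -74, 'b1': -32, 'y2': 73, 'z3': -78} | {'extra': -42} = {'z0': -74, 'b1': -32, 'y2': 73, 'z3': -78, 'extra': -42}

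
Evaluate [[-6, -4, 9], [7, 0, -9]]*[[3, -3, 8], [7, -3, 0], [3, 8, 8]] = [[-19, 102, 24], [-6, -93, -16]]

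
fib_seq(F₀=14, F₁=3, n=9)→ F_2 = F_1 + F_0 = 17
F_3 = F_2 + F_1 = 20
F_4 = F_3 + F_2 = 37
...
= [14, 3, 17, 20, 37, 57, 94, 151, 245]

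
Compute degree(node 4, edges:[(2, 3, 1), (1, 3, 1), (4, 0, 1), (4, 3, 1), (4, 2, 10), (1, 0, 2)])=3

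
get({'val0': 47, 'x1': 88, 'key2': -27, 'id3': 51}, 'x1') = 88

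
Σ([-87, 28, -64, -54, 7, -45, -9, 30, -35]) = (-87) + 28 + (-64) + (-54) + 7 + (-45) + (-9) + 30 + (-35)
= -229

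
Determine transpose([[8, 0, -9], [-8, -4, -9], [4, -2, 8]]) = [[8, -8, 4], [0, -4, -2], [-9, -9, 8]]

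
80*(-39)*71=-221520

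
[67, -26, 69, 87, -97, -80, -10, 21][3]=87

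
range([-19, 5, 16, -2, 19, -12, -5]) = 38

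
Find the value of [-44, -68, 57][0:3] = [-44, -68, 57]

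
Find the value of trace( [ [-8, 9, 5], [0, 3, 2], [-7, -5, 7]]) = 2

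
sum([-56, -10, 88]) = 22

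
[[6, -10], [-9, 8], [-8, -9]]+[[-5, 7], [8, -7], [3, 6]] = [[1, -3], [-1, 1], [-5, -3]]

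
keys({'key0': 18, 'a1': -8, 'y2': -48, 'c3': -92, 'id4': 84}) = ['key0', 'a1', 'y2', 'c3', 'id4']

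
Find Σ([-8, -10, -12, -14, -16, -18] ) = -78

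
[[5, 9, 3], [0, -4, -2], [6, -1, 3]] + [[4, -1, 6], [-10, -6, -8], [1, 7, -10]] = [[9, 8, 9], [-10, -10, -10], [7, 6, -7]]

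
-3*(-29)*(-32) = -2784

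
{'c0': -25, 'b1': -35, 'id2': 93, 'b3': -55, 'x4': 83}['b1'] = -35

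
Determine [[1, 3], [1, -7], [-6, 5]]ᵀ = [[1, 1, -6], [3, -7, 5]]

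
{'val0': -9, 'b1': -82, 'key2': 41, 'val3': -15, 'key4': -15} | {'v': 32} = {'val0': -9, 'b1': -82, 'key2': 41, 'val3': -15, 'key4': -15, 'v': 32}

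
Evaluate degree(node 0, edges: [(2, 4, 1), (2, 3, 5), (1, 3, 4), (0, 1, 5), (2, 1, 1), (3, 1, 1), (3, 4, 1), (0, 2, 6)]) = 2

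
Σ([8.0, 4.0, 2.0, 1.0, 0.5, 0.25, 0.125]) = 8.0 + 4.0 + 2.0 + 1.0 + 0.5 + 0.25 + 0.125
= 15.875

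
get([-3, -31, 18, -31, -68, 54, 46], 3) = -31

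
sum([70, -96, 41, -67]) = 70 + (-96) + 41 + (-67)
= -52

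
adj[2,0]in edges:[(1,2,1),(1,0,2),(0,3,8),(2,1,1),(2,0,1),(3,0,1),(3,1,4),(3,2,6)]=1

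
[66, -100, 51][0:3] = [66, -100, 51]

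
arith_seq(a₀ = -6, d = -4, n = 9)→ a_0 = -6 + 0*-4 = -6
a_1 = -6 + 1*-4 = -10
a_2 = -6 + 2*-4 = -14
...
= [-6, -10, -14, -18, -22, -26, -30, -34, -38]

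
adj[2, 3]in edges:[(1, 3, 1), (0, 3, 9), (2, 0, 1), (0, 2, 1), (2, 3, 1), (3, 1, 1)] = 1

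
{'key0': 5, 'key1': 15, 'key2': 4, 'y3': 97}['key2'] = 4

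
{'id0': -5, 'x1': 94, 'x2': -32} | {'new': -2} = {'id0': -5, 'x1': 94, 'x2': -32, 'new': -2}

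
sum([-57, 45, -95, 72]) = -35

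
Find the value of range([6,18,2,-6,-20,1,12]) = 38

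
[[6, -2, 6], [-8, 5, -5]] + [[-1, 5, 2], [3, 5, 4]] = [[5, 3, 8], [-5, 10, -1]]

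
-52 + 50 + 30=28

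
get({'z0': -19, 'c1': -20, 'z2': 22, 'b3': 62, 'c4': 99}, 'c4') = 99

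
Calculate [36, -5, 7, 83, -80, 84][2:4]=[7, 83]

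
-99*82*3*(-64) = 1558656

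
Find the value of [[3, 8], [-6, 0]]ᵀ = [[3, -6], [8, 0]]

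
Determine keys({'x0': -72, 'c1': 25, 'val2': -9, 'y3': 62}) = ['x0', 'c1', 'val2', 'y3']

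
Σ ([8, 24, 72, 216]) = 320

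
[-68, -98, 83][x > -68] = [83]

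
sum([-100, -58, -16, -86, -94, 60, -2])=(-100) + (-58) + (-16) + (-86) + (-94) + 60 + (-2)
= -296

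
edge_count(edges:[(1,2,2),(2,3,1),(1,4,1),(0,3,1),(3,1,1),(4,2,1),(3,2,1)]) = 7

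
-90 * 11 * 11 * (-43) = 468270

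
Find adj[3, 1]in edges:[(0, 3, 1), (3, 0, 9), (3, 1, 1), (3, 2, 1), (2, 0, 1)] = 1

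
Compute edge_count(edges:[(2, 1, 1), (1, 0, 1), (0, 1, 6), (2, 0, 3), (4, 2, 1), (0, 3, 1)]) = 6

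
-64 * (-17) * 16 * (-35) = -609280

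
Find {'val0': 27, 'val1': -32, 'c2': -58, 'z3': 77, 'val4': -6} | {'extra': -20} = {'val0': 27, 'val1': -32, 'c2': -58, 'z3': 77, 'val4': -6, 'extra': -20}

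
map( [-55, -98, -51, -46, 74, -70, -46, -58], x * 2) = -55*2=-110, -98*2=-196, -51*2=-102, -46*2=-92, 74*2=148, -70*2=-140, -46*2=-92, -58*2=-116
= [-110, -196, -102, -92, 148, -140, -92, -116]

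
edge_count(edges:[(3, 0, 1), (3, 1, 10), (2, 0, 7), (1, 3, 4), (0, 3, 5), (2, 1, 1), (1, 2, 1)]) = 7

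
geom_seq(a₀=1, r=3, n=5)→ a_0 = 1*3^0 = 1
a_1 = 1*3^1 = 3
a_2 = 1*3^2 = 9
...
= [1, 3, 9, 27, 81]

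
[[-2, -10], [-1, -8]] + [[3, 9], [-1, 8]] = [[1, -1], [-2, 0]]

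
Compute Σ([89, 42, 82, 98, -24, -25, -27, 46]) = 281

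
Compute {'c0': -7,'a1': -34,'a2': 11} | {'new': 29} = {'c0': -7, 'a1': -34, 'a2': 11, 'new': 29}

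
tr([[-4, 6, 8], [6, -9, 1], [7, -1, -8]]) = -21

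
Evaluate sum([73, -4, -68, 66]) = 67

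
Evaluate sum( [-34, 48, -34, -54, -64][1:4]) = -40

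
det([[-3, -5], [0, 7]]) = (-3)*(7) - (-5)*(0)
= -21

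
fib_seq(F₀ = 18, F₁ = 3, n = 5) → F_2 = F_1 + F_0 = 21
F_3 = F_2 + F_1 = 24
F_4 = F_3 + F_2 = 45
= [18, 3, 21, 24, 45]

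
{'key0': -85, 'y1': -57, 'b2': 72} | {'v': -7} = {'key0': -85, 'y1': -57, 'b2': 72, 'v': -7}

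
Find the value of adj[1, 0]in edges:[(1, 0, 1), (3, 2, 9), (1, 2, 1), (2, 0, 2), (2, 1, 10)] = 1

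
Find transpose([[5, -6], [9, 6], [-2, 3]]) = [[5, 9, -2], [-6, 6, 3]]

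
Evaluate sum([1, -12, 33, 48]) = 1 + (-12) + 33 + 48
= 70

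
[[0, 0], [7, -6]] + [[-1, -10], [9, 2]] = [[-1, -10], [16, -4]]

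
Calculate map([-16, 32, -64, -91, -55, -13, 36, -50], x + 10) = -16+10=-6, 32+10=42, -64+10=-54, -91+10=-81, -55+10=-45, -13+10=-3, 36+10=46, -50+10=-40
= [-6, 42, -54, -81, -45, -3, 46, -40]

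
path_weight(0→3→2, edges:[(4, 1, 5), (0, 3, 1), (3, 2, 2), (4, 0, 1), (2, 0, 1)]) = 3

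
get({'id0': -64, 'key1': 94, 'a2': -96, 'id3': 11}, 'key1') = 94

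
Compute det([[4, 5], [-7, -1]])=(4)*(-1) - (5)*(-7)
= 31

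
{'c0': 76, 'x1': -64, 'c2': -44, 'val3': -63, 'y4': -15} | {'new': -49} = {'c0': 76, 'x1': -64, 'c2': -44, 'val3': -63, 'y4': -15, 'new': -49}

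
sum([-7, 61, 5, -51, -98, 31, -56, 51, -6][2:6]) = -113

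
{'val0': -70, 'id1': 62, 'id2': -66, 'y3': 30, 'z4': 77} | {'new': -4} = {'val0': -70, 'id1': 62, 'id2': -66, 'y3': 30, 'z4': 77, 'new': -4}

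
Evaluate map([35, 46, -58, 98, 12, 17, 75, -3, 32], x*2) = 35*2=70, 46*2=92, -58*2=-116, 98*2=196, 12*2=24, 17*2=34, 75*2=150, -3*2=-6, 32*2=64
= [70, 92, -116, 196, 24, 34, 150, -6, 64]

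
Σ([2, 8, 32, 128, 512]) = 2 + 8 + 32 + 128 + 512
= 682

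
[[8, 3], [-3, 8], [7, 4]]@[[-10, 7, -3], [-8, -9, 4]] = [[-104, 29, -12], [-34, -93, 41], [-102, 13, -5]]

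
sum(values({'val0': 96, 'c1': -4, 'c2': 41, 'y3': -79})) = 54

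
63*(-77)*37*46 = -8256402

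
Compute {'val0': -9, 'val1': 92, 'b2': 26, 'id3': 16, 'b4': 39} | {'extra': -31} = {'val0': -9, 'val1': 92, 'b2': 26, 'id3': 16, 'b4': 39, 'extra': -31}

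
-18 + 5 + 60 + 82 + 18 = 147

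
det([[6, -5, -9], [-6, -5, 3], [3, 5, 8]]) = (1)*(6)*det([[-5, 3], [5, 8]]) + (-1)*(-5)*det([[-6, 3], [3, 8]]) + (1)*(-9)*det([[-6, -5], [3, 5]])
= -330 + -285 + 135
= -480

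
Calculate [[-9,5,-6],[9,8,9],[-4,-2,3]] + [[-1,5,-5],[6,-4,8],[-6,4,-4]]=[[-10, 10, -11], [15, 4, 17], [-10, 2, -1]]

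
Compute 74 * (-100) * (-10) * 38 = 2812000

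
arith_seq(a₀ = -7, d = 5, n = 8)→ [-7, -2, 3, 8, 13, 18, 23, 28]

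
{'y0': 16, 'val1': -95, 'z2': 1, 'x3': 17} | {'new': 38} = {'y0': 16, 'val1': -95, 'z2': 1, 'x3': 17, 'new': 38}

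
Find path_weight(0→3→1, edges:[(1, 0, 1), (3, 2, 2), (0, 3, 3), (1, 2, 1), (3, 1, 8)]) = 11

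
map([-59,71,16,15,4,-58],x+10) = [-49, 81, 26, 25, 14, -48]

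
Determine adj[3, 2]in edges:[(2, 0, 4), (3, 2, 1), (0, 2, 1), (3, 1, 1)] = 1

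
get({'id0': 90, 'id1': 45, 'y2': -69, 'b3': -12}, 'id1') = 45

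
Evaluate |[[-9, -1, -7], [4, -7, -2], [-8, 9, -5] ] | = (1)*(-9)*det([[-7, -2], [9, -5]]) + (-1)*(-1)*det([[4, -2], [-8, -5]]) + (1)*(-7)*det([[4, -7], [-8, 9]])
= -477 + -36 + 140
= -373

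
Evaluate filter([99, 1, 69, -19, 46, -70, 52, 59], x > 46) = [99, 69, 52, 59]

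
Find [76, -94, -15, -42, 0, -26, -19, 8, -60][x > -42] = keep x where x > -42: 76✓, -94✗, -15✓, -42✗, 0✓, -26✓, -19✓, 8✓, -60✗
= [76, -15, 0, -26, -19, 8]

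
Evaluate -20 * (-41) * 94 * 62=4778960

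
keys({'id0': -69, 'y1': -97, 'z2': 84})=['id0', 'y1', 'z2']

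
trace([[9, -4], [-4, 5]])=diagonal: 9 + 5
= 14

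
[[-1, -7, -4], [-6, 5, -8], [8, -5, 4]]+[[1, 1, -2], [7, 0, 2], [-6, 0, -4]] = [[0, -6, -6], [1, 5, -6], [2, -5, 0]]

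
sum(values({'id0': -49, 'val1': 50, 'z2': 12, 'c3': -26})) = (-49) + 50 + 12 + (-26)
= -13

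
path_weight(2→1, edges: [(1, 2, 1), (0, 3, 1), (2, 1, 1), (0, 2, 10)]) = 1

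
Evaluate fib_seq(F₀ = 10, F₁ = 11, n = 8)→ F_2 = F_1 + F_0 = 21
F_3 = F_2 + F_1 = 32
F_4 = F_3 + F_2 = 53
...
= [10, 11, 21, 32, 53, 85, 138, 223]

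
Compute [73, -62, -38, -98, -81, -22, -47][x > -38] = [73, -22]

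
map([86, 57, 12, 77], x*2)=[172, 114, 24, 154]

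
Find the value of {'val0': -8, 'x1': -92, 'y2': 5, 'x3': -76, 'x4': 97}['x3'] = -76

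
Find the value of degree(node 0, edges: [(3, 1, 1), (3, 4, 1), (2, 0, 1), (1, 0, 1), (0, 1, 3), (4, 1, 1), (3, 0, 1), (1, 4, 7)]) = incident: (2,0), (1,0), (0,1), (3,0)
= 4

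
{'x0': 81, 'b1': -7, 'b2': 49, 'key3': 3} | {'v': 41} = {'x0': 81, 'b1': -7, 'b2': 49, 'key3': 3, 'v': 41}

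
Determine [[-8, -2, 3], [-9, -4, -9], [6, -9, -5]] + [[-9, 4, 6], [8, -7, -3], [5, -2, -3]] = [[-17, 2, 9], [-1, -11, -12], [11, -11, -8]]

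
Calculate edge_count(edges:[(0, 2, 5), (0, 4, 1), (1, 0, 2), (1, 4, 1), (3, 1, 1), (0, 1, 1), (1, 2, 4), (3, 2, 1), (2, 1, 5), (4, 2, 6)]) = 10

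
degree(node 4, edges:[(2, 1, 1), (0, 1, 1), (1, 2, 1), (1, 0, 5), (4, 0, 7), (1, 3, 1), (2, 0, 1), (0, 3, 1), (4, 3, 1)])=incident: (4,0), (4,3)
= 2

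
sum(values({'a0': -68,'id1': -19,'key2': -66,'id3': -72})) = (-68) + (-19) + (-66) + (-72)
= -225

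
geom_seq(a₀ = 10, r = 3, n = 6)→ [10, 30, 90, 270, 810, 2430]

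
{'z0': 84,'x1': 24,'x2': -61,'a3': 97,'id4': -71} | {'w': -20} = {'z0': 84, 'x1': 24, 'x2': -61, 'a3': 97, 'id4': -71, 'w': -20}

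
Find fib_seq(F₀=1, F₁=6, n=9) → F_2 = F_1 + F_0 = 7
F_3 = F_2 + F_1 = 13
F_4 = F_3 + F_2 = 20
...
= [1, 6, 7, 13, 20, 33, 53, 86, 139]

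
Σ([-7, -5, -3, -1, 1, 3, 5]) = -7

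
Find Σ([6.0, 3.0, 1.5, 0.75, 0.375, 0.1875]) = 6.0 + 3.0 + 1.5 + 0.75 + 0.375 + 0.1875
= 11.8125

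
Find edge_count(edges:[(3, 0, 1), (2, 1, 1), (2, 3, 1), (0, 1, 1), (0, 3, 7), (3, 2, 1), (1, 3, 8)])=7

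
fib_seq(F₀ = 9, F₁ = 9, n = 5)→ [9, 9, 18, 27, 45]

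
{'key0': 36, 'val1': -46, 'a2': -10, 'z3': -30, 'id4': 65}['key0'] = 36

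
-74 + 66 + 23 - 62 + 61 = 14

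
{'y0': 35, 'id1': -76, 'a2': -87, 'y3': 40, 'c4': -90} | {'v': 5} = {'y0': 35, 'id1': -76, 'a2': -87, 'y3': 40, 'c4': -90, 'v': 5}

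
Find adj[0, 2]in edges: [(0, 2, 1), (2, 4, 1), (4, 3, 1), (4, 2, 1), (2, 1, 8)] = 1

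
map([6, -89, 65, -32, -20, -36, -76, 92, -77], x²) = [36, 7921, 4225, 1024, 400, 1296, 5776, 8464, 5929]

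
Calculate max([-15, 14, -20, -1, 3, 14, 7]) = 14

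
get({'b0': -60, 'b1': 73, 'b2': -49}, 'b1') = 73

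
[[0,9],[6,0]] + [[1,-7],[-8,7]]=[[1, 2], [-2, 7]]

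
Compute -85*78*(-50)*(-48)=-15912000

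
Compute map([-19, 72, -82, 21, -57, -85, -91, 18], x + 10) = -19+10=-9, 72+10=82, -82+10=-72, 21+10=31, -57+10=-47, -85+10=-75, -91+10=-81, 18+10=28
= [-9, 82, -72, 31, -47, -75, -81, 28]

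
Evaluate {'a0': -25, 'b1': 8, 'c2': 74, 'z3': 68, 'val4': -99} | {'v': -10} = {'a0': -25, 'b1': 8, 'c2': 74, 'z3': 68, 'val4': -99, 'v': -10}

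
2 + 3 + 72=77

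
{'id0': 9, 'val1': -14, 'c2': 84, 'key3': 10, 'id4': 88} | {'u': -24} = {'id0': 9, 'val1': -14, 'c2': 84, 'key3': 10, 'id4': 88, 'u': -24}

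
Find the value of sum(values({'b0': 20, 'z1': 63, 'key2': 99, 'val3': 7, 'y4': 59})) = 20 + 63 + 99 + 7 + 59
= 248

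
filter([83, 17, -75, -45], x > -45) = [83, 17]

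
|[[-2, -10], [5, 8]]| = (-2)*(8) - (-10)*(5)
= 34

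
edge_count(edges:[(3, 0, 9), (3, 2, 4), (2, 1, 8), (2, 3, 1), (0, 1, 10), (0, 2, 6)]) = 6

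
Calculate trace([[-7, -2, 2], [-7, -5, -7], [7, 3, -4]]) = diagonal: (-7) + (-5) + (-4)
= -16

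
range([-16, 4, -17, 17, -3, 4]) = 34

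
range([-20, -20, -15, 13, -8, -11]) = 33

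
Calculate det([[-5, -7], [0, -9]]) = (-5)*(-9) - (-7)*(0)
= 45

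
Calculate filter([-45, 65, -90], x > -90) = keep x where x > -90: -45✓, 65✓, -90✗
= [-45, 65]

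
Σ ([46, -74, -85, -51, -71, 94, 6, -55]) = 46 + (-74) + (-85) + (-51) + (-71) + 94 + 6 + (-55)
= -190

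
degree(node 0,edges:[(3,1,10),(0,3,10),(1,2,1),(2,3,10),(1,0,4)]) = 2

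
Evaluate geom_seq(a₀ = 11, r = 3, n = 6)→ [11, 33, 99, 297, 891, 2673]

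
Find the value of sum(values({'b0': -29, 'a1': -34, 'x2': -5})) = -68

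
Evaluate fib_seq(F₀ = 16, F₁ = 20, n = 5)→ F_2 = F_1 + F_0 = 36
F_3 = F_2 + F_1 = 56
F_4 = F_3 + F_2 = 92
= [16, 20, 36, 56, 92]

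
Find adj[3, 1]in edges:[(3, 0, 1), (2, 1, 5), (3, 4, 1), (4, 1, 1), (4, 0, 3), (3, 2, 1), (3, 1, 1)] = 1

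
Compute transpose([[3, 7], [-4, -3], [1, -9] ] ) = [[3, -4, 1], [7, -3, -9]]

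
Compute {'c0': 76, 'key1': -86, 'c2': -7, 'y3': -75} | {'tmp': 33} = {'c0': 76, 'key1': -86, 'c2': -7, 'y3': -75, 'tmp': 33}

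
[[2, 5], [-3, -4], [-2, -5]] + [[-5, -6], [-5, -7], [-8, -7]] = [[-3, -1], [-8, -11], [-10, -12]]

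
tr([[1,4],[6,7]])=8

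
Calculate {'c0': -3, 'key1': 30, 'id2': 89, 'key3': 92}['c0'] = -3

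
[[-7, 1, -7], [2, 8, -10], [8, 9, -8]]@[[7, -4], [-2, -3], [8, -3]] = C[0][0] = (-7)*(7) + (1)*(-2) + (-7)*(8) = -107
C[0][1] = (-7)*(-4) + (1)*(-3) + (-7)*(-3) = 46
C[1][0] = (2)*(7) + (8)*(-2) + (-10)*(8) = -82
C[1][1] = (2)*(-4) + (8)*(-3) + (-10)*(-3) = -2
C[2][0] = (8)*(7) + (9)*(-2) + (-8)*(8) = -26
C[2][1] = (8)*(-4) + (9)*(-3) + (-8)*(-3) = -35
= [[-107, 46], [-82, -2], [-26, -35]]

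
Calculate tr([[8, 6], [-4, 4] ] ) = 12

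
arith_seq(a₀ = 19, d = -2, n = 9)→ a_0 = 19 + 0*-2 = 19
a_1 = 19 + 1*-2 = 17
a_2 = 19 + 2*-2 = 15
...
= [19, 17, 15, 13, 11, 9, 7, 5, 3]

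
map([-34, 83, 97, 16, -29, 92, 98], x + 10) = [-24, 93, 107, 26, -19, 102, 108]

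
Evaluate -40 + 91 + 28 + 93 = 172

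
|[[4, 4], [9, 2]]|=(4)*(2) - (4)*(9)
= -28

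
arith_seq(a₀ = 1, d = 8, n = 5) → [1, 9, 17, 25, 33]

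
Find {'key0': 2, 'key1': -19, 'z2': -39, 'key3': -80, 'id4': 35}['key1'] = -19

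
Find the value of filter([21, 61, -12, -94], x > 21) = keep x where x > 21: 21✗, 61✓, -12✗, -94✗
= [61]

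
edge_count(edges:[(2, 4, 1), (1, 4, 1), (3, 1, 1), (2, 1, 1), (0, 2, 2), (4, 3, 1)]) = 6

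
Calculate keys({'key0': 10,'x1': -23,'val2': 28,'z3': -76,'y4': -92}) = ['key0', 'x1', 'val2', 'z3', 'y4']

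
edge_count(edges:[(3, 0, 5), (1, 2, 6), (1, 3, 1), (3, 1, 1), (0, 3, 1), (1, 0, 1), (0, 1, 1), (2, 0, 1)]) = 8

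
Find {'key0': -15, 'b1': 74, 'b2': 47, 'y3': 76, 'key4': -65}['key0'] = -15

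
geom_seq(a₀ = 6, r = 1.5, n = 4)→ [6.0, 9.0, 13.5, 20.25]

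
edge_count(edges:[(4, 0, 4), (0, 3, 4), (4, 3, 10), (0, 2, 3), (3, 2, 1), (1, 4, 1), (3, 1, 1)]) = 7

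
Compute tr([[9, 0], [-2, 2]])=diagonal: 9 + 2
= 11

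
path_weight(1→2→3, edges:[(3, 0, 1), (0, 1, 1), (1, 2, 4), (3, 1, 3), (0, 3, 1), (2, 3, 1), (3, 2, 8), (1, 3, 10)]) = w(1→2)=4 + w(2→3)=1
= 5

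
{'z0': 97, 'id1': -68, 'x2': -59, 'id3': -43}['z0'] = 97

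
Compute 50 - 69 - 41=-60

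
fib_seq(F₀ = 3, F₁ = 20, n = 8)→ F_2 = F_1 + F_0 = 23
F_3 = F_2 + F_1 = 43
F_4 = F_3 + F_2 = 66
...
= [3, 20, 23, 43, 66, 109, 175, 284]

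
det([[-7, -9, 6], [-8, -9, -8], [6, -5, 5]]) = 1231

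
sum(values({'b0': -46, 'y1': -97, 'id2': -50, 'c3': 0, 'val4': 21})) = -172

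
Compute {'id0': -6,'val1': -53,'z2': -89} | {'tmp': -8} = {'id0': -6, 'val1': -53, 'z2': -89, 'tmp': -8}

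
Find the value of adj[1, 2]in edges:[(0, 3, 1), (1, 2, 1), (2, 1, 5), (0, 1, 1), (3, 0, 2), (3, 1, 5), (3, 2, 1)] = 1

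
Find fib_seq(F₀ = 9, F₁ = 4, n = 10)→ F_2 = F_1 + F_0 = 13
F_3 = F_2 + F_1 = 17
F_4 = F_3 + F_2 = 30
...
= [9, 4, 13, 17, 30, 47, 77, 124, 201, 325]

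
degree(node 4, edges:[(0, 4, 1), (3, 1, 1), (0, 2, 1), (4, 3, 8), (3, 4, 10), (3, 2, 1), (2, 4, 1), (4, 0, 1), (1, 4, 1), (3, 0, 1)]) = 6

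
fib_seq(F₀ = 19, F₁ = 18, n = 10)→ [19, 18, 37, 55, 92, 147, 239, 386, 625, 1011]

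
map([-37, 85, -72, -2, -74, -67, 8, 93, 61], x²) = (-37)²=1369, (85)²=7225, (-72)²=5184, (-2)²=4, (-74)²=5476, (-67)²=4489, (8)²=64, (93)²=8649, (61)²=3721
= [1369, 7225, 5184, 4, 5476, 4489, 64, 8649, 3721]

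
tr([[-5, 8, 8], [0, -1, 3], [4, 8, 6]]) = 0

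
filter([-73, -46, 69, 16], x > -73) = keep x where x > -73: -73✗, -46✓, 69✓, 16✓
= [-46, 69, 16]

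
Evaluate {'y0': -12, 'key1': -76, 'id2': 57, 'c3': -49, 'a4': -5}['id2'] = 57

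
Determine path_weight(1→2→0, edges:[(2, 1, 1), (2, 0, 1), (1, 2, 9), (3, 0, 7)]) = w(1→2)=9 + w(2→0)=1
= 10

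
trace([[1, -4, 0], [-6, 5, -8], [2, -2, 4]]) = 10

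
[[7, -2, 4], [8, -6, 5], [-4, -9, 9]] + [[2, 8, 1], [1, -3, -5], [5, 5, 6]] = [[9, 6, 5], [9, -9, 0], [1, -4, 15]]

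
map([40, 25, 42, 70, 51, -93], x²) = [1600, 625, 1764, 4900, 2601, 8649]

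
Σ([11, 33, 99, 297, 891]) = 11 + 33 + 99 + 297 + 891
= 1331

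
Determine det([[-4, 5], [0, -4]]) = 16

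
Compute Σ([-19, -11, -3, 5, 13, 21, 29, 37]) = (-19) + (-11) + (-3) + 5 + 13 + 21 + 29 + 37
= 72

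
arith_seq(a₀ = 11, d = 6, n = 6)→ [11, 17, 23, 29, 35, 41]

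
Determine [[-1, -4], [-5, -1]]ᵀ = [[-1, -5], [-4, -1]]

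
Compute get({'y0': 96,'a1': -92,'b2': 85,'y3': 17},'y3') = 17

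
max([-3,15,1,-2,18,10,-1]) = 18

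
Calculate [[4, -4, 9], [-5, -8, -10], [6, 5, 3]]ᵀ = [[4, -5, 6], [-4, -8, 5], [9, -10, 3]]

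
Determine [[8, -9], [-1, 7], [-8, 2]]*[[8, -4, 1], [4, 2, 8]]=[[28, -50, -64], [20, 18, 55], [-56, 36, 8]]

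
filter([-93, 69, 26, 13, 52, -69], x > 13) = keep x where x > 13: -93✗, 69✓, 26✓, 13✗, 52✓, -69✗
= [69, 26, 52]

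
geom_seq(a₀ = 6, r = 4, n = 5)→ [6, 24, 96, 384, 1536]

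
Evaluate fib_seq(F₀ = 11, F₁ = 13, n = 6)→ [11, 13, 24, 37, 61, 98]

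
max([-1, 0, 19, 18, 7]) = 19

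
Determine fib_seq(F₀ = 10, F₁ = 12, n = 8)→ [10, 12, 22, 34, 56, 90, 146, 236]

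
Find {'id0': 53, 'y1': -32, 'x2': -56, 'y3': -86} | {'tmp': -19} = {'id0': 53, 'y1': -32, 'x2': -56, 'y3': -86, 'tmp': -19}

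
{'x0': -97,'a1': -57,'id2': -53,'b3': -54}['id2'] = -53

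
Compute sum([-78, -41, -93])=-212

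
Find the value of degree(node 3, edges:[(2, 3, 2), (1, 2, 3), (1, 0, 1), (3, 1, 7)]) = incident: (2,3), (3,1)
= 2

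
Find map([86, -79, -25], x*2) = [172, -158, -50]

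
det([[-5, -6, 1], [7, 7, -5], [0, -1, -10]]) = -52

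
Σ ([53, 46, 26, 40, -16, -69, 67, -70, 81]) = 53 + 46 + 26 + 40 + (-16) + (-69) + 67 + (-70) + 81
= 158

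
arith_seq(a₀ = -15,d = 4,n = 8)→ [-15, -11, -7, -3, 1, 5, 9, 13]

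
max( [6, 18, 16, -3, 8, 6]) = 18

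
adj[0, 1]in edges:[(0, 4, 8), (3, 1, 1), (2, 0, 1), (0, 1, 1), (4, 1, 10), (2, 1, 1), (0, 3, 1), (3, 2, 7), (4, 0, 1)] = 1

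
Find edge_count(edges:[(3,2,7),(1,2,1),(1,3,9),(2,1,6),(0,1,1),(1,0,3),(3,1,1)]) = 7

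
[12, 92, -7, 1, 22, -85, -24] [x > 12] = keep x where x > 12: 12✗, 92✓, -7✗, 1✗, 22✓, -85✗, -24✗
= [92, 22]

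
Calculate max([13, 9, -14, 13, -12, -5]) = 13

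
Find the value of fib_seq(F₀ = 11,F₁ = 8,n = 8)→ F_2 = F_1 + F_0 = 19
F_3 = F_2 + F_1 = 27
F_4 = F_3 + F_2 = 46
...
= [11, 8, 19, 27, 46, 73, 119, 192]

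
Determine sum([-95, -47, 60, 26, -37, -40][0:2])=slice → [-95, -47]
(-95) + (-47)
= -142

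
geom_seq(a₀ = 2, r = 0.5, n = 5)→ [2.0, 1.0, 0.5, 0.25, 0.125]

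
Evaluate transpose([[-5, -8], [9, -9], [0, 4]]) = [[-5, 9, 0], [-8, -9, 4]]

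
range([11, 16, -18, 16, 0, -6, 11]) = 34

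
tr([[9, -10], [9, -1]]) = 8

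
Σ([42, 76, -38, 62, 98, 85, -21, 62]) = 366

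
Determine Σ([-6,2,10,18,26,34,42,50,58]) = (-6) + 2 + 10 + 18 + 26 + 34 + 42 + 50 + 58
= 234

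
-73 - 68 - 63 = -204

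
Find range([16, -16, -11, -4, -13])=32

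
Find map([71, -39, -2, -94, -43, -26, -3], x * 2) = 71*2=142, -39*2=-78, -2*2=-4, -94*2=-188, -43*2=-86, -26*2=-52, -3*2=-6
= [142, -78, -4, -188, -86, -52, -6]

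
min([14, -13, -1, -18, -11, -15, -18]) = -18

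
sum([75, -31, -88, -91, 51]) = 75 + (-31) + (-88) + (-91) + 51
= -84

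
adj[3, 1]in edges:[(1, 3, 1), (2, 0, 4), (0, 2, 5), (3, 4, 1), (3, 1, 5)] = 5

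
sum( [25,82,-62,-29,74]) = 25 + 82 + (-62) + (-29) + 74
= 90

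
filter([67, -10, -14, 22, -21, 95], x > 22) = [67, 95]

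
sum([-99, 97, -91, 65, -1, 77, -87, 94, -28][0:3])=-93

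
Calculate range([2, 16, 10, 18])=16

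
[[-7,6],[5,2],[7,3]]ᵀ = [[-7, 5, 7], [6, 2, 3]]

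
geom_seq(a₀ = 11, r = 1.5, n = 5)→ [11.0, 16.5, 24.75, 37.125, 55.6875]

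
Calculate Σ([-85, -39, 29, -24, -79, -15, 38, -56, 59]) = (-85) + (-39) + 29 + (-24) + (-79) + (-15) + 38 + (-56) + 59
= -172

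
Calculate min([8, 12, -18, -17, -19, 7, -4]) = -19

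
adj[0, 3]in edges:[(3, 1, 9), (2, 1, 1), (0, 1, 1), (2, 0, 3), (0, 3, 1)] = 1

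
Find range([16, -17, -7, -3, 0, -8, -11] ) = 33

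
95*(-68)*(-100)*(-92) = -59432000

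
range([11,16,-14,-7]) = 30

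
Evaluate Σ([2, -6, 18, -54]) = 2 + -6 + 18 + -54
= -40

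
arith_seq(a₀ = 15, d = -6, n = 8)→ [15, 9, 3, -3, -9, -15, -21, -27]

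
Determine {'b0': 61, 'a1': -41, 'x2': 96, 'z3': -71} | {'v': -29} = {'b0': 61, 'a1': -41, 'x2': 96, 'z3': -71, 'v': -29}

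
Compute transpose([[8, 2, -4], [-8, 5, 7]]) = [[8, -8], [2, 5], [-4, 7]]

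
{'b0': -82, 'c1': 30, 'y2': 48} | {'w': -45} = {'b0': -82, 'c1': 30, 'y2': 48, 'w': -45}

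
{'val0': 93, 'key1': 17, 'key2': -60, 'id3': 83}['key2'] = -60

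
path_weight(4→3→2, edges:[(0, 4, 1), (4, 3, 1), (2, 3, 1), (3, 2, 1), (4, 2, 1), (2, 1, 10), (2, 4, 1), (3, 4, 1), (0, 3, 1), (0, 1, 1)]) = 2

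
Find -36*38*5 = -6840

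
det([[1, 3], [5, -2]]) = (1)*(-2) - (3)*(5)
= -17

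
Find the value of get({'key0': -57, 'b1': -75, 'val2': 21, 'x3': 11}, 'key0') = -57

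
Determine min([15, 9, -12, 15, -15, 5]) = -15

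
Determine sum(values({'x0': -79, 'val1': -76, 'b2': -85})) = (-79) + (-76) + (-85)
= -240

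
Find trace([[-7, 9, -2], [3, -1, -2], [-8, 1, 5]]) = -3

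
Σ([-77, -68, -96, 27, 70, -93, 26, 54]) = -157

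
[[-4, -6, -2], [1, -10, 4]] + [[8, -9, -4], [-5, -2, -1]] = [[4, -15, -6], [-4, -12, 3]]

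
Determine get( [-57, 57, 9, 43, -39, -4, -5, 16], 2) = 9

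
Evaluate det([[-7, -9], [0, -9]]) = 63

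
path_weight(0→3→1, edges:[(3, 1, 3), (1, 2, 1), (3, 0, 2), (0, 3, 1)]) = w(0→3)=1 + w(3→1)=3
= 4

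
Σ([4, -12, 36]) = 28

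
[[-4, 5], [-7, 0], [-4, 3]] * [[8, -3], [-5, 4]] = [[-57, 32], [-56, 21], [-47, 24]]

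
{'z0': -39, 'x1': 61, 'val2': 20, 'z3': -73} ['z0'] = -39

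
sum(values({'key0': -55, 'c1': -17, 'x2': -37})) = -109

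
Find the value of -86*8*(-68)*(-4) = -187136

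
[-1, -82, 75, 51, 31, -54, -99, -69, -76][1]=-82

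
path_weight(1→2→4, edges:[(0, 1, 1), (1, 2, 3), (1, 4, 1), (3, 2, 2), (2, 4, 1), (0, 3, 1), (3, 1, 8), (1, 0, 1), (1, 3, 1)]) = w(1→2)=3 + w(2→4)=1
= 4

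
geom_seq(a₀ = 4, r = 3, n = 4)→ a_0 = 4*3^0 = 4
a_1 = 4*3^1 = 12
a_2 = 4*3^2 = 36
...
= [4, 12, 36, 108]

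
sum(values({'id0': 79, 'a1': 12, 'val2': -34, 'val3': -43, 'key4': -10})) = 4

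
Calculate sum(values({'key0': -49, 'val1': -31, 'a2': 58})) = (-49) + (-31) + 58
= -22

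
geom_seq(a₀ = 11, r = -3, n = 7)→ [11, -33, 99, -297, 891, -2673, 8019]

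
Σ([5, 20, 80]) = 105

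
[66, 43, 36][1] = 43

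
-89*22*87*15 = -2555190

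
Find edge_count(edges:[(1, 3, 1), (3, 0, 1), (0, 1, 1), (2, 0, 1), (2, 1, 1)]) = 5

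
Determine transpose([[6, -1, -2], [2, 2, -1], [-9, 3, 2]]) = [[6, 2, -9], [-1, 2, 3], [-2, -1, 2]]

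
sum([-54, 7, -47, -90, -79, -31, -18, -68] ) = -380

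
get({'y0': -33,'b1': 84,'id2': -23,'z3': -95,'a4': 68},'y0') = -33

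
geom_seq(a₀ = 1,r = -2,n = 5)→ a_0 = 1*(-2)^0 = 1
a_1 = 1*(-2)^1 = -2
a_2 = 1*(-2)^2 = 4
...
= [1, -2, 4, -8, 16]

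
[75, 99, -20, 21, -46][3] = 21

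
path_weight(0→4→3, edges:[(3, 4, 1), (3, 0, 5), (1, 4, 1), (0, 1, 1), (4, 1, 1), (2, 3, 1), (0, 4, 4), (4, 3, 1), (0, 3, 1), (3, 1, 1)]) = 5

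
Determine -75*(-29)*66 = 143550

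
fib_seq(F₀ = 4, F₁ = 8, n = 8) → F_2 = F_1 + F_0 = 12
F_3 = F_2 + F_1 = 20
F_4 = F_3 + F_2 = 32
...
= [4, 8, 12, 20, 32, 52, 84, 136]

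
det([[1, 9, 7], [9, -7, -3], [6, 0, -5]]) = (1)*(1)*det([[-7, -3], [0, -5]]) + (-1)*(9)*det([[9, -3], [6, -5]]) + (1)*(7)*det([[9, -7], [6, 0]])
= 35 + 243 + 294
= 572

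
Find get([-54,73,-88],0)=-54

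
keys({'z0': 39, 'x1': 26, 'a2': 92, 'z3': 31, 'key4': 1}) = ['z0', 'x1', 'a2', 'z3', 'key4']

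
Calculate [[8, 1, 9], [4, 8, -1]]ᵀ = [[8, 4], [1, 8], [9, -1]]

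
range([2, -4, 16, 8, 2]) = 20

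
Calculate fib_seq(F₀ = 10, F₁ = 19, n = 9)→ F_2 = F_1 + F_0 = 29
F_3 = F_2 + F_1 = 48
F_4 = F_3 + F_2 = 77
...
= [10, 19, 29, 48, 77, 125, 202, 327, 529]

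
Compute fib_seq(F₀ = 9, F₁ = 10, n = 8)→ F_2 = F_1 + F_0 = 19
F_3 = F_2 + F_1 = 29
F_4 = F_3 + F_2 = 48
...
= [9, 10, 19, 29, 48, 77, 125, 202]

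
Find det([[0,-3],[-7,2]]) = -21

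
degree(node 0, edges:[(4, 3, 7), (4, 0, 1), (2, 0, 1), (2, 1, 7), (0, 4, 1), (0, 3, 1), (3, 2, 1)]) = incident: (4,0), (2,0), (0,4), (0,3)
= 4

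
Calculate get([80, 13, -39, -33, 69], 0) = 80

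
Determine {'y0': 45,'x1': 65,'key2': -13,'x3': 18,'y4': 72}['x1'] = 65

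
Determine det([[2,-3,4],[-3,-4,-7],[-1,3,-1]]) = -14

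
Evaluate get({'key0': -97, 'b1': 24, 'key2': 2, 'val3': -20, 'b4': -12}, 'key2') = 2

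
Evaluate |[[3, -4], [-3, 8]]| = (3)*(8) - (-4)*(-3)
= 12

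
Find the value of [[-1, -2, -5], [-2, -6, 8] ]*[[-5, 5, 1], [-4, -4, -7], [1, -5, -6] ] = C[0][0] = (-1)*(-5) + (-2)*(-4) + (-5)*(1) = 8
C[0][1] = (-1)*(5) + (-2)*(-4) + (-5)*(-5) = 28
C[0][2] = (-1)*(1) + (-2)*(-7) + (-5)*(-6) = 43
C[1][0] = (-2)*(-5) + (-6)*(-4) + (8)*(1) = 42
C[1][1] = (-2)*(5) + (-6)*(-4) + (8)*(-5) = -26
C[1][2] = (-2)*(1) + (-6)*(-7) + (8)*(-6) = -8
= [[8, 28, 43], [42, -26, -8]]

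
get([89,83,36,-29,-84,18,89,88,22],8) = 22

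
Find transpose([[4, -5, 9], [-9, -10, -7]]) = [[4, -9], [-5, -10], [9, -7]]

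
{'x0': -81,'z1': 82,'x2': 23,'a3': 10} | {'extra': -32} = {'x0': -81, 'z1': 82, 'x2': 23, 'a3': 10, 'extra': -32}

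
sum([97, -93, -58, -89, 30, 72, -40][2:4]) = -147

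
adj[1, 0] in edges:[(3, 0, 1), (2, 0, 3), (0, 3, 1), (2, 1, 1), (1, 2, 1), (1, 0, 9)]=9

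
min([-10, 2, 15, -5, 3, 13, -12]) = -12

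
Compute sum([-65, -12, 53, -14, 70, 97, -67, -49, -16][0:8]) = 13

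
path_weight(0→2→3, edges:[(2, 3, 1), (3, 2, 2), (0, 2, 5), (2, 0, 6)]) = w(0→2)=5 + w(2→3)=1
= 6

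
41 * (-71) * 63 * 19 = -3484467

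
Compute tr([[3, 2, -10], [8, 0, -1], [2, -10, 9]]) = 12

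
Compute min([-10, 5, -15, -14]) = -15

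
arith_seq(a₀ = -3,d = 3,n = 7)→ a_0 = -3 + 0*3 = -3
a_1 = -3 + 1*3 = 0
a_2 = -3 + 2*3 = 3
...
= [-3, 0, 3, 6, 9, 12, 15]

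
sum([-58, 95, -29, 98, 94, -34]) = 166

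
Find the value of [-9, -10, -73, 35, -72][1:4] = [-10, -73, 35]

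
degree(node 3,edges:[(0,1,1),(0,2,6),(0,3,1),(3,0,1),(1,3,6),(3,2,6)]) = incident: (0,3), (3,0), (1,3), (3,2)
= 4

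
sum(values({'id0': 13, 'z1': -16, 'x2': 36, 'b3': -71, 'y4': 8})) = -30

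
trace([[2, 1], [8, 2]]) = 4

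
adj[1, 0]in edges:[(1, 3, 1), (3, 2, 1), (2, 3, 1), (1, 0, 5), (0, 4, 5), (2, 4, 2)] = 5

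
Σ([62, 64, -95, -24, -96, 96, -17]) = 62 + 64 + (-95) + (-24) + (-96) + 96 + (-17)
= -10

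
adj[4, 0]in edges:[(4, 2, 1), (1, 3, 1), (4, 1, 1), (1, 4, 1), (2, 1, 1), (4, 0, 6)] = 6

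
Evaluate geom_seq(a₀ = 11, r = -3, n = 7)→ [11, -33, 99, -297, 891, -2673, 8019]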